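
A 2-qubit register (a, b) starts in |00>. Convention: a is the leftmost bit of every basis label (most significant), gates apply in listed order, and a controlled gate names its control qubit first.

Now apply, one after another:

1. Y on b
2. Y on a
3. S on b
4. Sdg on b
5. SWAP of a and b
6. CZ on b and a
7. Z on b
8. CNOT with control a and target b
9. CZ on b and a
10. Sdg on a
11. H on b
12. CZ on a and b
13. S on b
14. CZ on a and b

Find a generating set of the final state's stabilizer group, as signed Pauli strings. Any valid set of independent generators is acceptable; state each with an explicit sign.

The stabilizer group can be generated by +IY, -ZI, among other valid generating sets. Key observation: gates 3-4 undo each other exactly, leaving only the rest of the circuit to track.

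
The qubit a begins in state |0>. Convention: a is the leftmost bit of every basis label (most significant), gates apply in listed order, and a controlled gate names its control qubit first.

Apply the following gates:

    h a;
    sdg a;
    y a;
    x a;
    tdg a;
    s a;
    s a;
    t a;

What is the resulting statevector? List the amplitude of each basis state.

The final amplitudes are sqrt(2)*I/2 on |0>, sqrt(2)/2 on |1>.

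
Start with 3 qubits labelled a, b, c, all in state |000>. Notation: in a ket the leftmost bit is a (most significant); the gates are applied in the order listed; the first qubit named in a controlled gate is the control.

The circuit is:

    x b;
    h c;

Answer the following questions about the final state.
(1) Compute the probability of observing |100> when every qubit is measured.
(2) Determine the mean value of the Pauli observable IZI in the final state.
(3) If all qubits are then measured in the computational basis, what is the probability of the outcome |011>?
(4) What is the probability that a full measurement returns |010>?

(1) A full measurement returns |100> with probability 0.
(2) The expectation value of IZI is -1.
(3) A full measurement returns |011> with probability 1/2.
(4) The probability of measuring |010> is 1/2.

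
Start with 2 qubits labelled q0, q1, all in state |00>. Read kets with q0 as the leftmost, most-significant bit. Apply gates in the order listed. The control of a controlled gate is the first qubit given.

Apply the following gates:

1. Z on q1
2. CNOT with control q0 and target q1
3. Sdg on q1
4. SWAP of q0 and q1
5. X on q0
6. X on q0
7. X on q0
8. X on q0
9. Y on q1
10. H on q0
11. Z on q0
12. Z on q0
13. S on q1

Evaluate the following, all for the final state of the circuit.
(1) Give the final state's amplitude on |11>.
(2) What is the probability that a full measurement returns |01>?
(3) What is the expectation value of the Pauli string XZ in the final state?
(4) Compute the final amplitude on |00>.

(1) The amplitude on |11> is -sqrt(2)/2. Key observation: the block from step 5 through step 8 cancels to the identity and can be dropped.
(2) The probability of measuring |01> is 1/2.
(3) The observable XZ averages to -1.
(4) |00> carries amplitude 0 in the final state.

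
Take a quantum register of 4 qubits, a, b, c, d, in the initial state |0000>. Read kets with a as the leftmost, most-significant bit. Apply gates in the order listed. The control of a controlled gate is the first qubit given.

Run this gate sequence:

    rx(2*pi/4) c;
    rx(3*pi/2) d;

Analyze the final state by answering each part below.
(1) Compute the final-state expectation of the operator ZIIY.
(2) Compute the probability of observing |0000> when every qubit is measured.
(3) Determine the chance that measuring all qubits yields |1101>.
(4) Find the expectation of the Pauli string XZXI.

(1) The observable ZIIY averages to 1.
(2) Outcome |0000> occurs with probability 1/4.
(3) The probability of measuring |1101> is 0.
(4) In the final state, XZXI has expectation 0.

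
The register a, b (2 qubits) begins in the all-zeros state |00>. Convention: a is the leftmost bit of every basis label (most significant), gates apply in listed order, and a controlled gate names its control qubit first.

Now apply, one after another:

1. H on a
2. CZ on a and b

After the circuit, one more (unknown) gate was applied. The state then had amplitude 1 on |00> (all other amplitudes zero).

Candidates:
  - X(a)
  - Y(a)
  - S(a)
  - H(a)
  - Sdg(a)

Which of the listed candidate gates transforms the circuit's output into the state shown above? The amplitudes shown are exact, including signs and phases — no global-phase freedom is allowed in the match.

The unique candidate consistent with the amplitudes is H(a).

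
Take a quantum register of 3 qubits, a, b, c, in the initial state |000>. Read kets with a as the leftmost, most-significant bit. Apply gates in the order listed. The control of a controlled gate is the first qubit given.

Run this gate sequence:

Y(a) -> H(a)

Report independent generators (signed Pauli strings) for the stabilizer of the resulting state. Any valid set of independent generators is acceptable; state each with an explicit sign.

The stabilizer group can be generated by -XII, +IZI, +IIZ, among other valid generating sets.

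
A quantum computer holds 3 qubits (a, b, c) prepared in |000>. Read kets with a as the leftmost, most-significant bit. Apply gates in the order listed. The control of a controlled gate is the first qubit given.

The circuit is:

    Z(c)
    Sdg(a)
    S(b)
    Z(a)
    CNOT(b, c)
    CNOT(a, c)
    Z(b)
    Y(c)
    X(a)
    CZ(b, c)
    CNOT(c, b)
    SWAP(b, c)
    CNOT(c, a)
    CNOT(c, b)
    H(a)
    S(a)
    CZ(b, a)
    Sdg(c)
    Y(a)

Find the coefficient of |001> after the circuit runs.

|001> carries amplitude sqrt(2)/2 in the final state.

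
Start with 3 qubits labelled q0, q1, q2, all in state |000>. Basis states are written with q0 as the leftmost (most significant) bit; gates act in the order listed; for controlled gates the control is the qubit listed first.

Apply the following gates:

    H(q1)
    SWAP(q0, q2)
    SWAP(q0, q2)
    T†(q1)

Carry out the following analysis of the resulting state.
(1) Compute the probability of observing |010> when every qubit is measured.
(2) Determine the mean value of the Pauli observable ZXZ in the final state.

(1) A full measurement returns |010> with probability 1/2. Key observation: gates 2-3 undo each other exactly, leaving only the rest of the circuit to track.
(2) In the final state, ZXZ has expectation sqrt(2)/2.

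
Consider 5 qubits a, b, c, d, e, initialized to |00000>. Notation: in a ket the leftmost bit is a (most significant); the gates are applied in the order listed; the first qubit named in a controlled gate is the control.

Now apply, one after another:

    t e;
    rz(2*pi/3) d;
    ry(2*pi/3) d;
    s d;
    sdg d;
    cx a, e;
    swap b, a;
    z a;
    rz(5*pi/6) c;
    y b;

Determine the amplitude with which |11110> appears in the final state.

The final state's coefficient on |11110> equals 0. Key observation: the block from step 4 through step 5 cancels to the identity and can be dropped.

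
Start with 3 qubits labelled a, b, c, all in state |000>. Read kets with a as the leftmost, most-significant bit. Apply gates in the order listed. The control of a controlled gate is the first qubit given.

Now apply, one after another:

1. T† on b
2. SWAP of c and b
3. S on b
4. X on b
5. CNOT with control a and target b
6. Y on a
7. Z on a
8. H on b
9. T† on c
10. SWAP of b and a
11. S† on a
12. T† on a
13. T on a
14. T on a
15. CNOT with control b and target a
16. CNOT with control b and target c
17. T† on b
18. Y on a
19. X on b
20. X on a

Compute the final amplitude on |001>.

The amplitude on |001> is sqrt(2)*I/2.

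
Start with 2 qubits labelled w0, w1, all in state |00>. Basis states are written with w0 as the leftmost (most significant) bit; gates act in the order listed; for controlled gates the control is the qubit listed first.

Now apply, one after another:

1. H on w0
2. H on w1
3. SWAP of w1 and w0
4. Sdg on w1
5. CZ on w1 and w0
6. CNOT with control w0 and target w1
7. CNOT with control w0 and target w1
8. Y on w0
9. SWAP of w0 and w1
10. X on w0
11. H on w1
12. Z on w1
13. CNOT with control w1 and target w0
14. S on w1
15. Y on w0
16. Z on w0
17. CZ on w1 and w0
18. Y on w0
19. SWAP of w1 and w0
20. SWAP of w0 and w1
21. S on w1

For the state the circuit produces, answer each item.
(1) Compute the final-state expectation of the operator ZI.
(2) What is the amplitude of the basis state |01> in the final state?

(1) The observable ZI averages to 1.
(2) The final state's coefficient on |01> equals -sqrt(2)*I/2.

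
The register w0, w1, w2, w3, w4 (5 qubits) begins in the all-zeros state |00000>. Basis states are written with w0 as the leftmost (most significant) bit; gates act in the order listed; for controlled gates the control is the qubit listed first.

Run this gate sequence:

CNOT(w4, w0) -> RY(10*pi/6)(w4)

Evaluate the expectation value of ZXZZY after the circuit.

The expectation value of ZXZZY is 0.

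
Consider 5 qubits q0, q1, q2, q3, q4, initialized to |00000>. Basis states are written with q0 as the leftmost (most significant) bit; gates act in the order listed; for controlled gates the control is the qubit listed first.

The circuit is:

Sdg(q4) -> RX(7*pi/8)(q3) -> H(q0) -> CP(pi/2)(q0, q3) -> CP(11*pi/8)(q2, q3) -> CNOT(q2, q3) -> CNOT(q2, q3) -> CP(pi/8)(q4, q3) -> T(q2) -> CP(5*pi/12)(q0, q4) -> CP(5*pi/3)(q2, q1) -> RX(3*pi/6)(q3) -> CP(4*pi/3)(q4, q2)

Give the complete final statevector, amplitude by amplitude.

The final amplitudes are -sqrt(2)*sin(3*pi/16)/2 on |00000>, -sqrt(2)*I*sin(5*pi/16)/2 on |00010>, sin(pi/16)/2 - I*cos(pi/16)/2 on |10000>, -exp(15*I*pi/16)/2 on |10010>, and 0 on every other basis state. Key observation: steps 6-7 multiply out to the identity, so the circuit reduces to the remaining gates.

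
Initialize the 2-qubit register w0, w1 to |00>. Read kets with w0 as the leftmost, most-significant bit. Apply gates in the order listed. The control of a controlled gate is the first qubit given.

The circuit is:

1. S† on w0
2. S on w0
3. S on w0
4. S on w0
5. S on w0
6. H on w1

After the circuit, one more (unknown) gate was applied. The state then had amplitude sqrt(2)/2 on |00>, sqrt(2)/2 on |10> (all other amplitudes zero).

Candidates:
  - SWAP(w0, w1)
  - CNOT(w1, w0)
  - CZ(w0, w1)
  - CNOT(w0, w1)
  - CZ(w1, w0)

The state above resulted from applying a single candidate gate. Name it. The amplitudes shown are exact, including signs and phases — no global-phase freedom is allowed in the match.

The unique candidate consistent with the amplitudes is SWAP(w0, w1). Key observation: steps 2-5 multiply out to the identity, so the circuit reduces to the remaining gates.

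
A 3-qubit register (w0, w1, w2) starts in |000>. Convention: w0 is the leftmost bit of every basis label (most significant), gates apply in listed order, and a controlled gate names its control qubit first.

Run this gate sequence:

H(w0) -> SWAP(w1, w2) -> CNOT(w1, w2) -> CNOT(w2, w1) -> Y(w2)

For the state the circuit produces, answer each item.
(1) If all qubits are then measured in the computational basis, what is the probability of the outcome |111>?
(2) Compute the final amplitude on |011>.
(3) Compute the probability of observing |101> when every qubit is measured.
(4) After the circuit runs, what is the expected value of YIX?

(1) Outcome |111> occurs with probability 0.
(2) The final state's coefficient on |011> equals 0.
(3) The probability of measuring |101> is 1/2.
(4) The expectation value of YIX is 0.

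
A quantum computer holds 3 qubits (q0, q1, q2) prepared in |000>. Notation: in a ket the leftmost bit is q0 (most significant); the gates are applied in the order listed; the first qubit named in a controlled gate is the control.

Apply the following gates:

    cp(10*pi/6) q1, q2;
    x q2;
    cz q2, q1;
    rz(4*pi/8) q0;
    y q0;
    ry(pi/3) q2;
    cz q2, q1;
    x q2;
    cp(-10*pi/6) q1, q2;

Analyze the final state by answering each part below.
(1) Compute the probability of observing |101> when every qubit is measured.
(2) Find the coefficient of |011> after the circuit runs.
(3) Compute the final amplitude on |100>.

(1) Outcome |101> occurs with probability 1/4.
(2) The final state's coefficient on |011> equals 0.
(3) |100> carries amplitude sqrt(3)*exp(I*pi/4)/2 in the final state.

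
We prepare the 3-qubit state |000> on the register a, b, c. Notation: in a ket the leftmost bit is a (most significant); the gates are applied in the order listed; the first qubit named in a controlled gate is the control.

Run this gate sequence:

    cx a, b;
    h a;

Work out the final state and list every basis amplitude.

The final amplitudes are sqrt(2)/2 on |000>, sqrt(2)/2 on |100>, and 0 on every other basis state.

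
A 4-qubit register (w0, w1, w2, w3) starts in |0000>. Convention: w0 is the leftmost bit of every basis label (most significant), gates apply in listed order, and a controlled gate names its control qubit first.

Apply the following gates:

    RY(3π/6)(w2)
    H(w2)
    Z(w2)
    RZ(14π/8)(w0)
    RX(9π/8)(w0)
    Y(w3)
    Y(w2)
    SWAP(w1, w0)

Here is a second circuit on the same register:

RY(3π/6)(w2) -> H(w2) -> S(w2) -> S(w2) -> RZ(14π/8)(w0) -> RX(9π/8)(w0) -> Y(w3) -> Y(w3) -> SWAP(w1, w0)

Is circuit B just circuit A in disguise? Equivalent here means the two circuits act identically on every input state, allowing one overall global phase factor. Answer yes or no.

No — the two circuits implement different unitaries, even allowing a global phase.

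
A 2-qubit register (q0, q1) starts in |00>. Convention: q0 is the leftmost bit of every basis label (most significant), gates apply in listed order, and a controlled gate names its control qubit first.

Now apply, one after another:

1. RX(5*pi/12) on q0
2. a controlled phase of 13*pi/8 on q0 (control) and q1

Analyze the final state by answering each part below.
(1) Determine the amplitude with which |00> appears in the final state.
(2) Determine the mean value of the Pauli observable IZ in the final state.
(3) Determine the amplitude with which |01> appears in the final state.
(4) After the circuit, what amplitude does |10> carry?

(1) |00> carries amplitude sqrt(6 - 3*sqrt(2))/4 + sqrt(sqrt(2) + 2)/4 in the final state.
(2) The expectation value of IZ is 1.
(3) The final state's coefficient on |01> equals 0.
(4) The amplitude on |10> is -I*sqrt(3*sqrt(2) + 6)/4 + I*sqrt(2 - sqrt(2))/4.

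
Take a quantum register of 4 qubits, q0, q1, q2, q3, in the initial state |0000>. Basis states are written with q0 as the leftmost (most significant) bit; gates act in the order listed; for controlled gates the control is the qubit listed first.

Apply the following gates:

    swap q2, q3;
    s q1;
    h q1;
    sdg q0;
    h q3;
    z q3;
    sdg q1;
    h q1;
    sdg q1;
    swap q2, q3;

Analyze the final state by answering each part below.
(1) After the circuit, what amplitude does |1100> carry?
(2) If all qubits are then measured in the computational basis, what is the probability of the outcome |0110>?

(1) The final state's coefficient on |1100> equals 0.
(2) Outcome |0110> occurs with probability 1/4.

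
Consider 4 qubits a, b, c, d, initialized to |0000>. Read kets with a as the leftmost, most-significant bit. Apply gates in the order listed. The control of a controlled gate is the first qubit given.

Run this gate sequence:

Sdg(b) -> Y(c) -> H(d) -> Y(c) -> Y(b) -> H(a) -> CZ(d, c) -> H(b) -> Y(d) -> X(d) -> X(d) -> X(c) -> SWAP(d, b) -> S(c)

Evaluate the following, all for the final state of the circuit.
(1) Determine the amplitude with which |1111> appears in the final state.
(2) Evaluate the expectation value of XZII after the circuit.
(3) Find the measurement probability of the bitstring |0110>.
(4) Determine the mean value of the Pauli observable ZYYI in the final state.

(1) The amplitude on |1111> is sqrt(2)*I/4.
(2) The expectation value of XZII is 0.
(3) Outcome |0110> occurs with probability 1/8.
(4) The expectation value of ZYYI is 0.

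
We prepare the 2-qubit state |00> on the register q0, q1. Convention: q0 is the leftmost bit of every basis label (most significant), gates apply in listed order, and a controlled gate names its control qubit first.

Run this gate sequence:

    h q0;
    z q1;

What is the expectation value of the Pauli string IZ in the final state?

The observable IZ averages to 1.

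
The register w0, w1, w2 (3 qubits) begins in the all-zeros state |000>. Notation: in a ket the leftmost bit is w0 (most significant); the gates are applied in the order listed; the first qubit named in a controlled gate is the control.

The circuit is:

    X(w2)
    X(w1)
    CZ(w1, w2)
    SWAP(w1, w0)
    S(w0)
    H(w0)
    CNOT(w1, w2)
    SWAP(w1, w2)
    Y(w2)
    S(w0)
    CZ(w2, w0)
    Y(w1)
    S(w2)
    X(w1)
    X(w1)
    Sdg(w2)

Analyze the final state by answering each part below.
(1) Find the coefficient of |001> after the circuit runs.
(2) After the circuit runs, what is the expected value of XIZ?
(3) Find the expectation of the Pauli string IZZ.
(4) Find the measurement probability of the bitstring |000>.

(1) The amplitude on |001> is -sqrt(2)*I/2. Key observation: steps 13-16 multiply out to the identity, so the circuit reduces to the remaining gates.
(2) The expectation value of XIZ is 0.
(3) In the final state, IZZ has expectation -1.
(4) A full measurement returns |000> with probability 0.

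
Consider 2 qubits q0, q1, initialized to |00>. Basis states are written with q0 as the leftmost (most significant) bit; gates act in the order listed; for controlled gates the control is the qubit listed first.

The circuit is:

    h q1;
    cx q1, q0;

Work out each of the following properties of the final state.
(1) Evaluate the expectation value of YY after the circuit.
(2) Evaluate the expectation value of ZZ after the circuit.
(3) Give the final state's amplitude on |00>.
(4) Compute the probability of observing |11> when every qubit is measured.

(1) The observable YY averages to -1.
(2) In the final state, ZZ has expectation 1.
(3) |00> carries amplitude sqrt(2)/2 in the final state.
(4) The probability of measuring |11> is 1/2.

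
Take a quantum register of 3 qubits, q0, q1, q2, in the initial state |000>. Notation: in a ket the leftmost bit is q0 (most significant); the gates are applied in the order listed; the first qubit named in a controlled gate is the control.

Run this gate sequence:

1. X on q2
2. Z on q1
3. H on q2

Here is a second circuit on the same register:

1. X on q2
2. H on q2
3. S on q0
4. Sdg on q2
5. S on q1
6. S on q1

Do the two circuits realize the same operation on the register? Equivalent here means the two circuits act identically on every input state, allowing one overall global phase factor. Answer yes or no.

No: there is an input state on which the two circuits produce genuinely different outputs (not merely differing by a phase).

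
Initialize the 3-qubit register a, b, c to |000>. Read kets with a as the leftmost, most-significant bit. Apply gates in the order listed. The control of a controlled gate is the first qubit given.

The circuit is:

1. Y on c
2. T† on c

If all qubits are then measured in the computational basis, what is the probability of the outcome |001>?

Outcome |001> occurs with probability 1.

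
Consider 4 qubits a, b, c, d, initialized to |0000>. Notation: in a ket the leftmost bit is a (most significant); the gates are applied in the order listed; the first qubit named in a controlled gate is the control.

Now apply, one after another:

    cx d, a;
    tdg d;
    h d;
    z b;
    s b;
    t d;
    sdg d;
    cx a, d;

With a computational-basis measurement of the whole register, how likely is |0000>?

A full measurement returns |0000> with probability 1/2.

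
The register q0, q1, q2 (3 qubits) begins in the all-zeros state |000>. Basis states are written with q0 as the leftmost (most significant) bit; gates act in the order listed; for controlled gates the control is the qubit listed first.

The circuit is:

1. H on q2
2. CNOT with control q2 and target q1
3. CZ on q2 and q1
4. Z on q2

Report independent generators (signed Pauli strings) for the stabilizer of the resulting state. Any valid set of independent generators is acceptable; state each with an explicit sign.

One valid set of independent stabilizer generators is +IXX, +ZII, +IZZ (any independent generating set of the same group is equally correct).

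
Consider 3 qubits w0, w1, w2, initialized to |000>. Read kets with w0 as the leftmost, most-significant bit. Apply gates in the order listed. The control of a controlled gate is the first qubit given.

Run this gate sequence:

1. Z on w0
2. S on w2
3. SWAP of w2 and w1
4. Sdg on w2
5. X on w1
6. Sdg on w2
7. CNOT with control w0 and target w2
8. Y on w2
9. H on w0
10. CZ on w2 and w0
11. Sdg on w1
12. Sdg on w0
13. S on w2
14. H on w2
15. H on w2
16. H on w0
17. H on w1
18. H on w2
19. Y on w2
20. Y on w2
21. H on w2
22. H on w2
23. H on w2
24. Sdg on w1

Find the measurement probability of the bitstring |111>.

Outcome |111> occurs with probability 1/4. Key observation: gates 18-21 undo each other exactly, leaving only the rest of the circuit to track.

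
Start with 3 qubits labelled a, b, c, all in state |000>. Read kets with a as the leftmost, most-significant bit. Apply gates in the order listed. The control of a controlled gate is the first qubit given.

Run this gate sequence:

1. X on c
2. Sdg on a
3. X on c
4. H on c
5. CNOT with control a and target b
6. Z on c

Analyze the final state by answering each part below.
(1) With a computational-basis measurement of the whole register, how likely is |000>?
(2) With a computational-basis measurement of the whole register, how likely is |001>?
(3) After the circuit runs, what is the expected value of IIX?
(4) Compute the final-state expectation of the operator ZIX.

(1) The probability of measuring |000> is 1/2.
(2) Outcome |001> occurs with probability 1/2.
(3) The expectation value of IIX is -1.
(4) The expectation value of ZIX is -1.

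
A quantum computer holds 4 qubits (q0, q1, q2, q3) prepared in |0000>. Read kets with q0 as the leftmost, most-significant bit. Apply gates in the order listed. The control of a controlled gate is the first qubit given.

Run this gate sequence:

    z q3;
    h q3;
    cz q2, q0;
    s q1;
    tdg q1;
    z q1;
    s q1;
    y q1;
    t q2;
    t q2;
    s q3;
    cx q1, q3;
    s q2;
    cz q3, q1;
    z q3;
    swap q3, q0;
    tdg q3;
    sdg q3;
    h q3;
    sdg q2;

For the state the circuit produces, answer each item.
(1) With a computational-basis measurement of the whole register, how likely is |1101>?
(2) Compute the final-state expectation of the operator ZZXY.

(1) The probability of measuring |1101> is 1/4.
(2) The observable ZZXY averages to 0.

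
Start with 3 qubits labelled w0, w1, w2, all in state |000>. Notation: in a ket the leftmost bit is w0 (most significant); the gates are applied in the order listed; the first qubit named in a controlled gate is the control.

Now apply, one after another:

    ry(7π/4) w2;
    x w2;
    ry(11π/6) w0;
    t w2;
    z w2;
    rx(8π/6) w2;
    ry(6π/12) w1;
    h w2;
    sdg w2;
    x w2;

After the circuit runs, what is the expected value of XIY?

The expectation value of XIY is -sqrt(2)/8 + sqrt(3)/8.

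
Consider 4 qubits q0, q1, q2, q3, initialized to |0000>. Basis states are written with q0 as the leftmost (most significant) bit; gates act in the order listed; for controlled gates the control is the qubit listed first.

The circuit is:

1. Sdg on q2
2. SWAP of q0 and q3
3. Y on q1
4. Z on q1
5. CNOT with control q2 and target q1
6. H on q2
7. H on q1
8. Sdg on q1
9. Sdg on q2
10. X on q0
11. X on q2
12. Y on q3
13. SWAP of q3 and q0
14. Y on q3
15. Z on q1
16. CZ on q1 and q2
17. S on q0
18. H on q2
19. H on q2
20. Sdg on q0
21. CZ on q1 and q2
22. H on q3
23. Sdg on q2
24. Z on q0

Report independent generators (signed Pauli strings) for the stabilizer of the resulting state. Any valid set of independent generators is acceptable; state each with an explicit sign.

One valid set of independent stabilizer generators is -IYII, +IIXI, +IIIX, -ZIII (any independent generating set of the same group is equally correct). Key observation: gates 16-21 undo each other exactly, leaving only the rest of the circuit to track.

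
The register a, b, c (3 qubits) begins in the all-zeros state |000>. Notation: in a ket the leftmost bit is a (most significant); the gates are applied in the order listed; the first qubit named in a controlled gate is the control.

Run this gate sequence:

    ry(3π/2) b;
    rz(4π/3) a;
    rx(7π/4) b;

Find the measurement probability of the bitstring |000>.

A full measurement returns |000> with probability 1/2.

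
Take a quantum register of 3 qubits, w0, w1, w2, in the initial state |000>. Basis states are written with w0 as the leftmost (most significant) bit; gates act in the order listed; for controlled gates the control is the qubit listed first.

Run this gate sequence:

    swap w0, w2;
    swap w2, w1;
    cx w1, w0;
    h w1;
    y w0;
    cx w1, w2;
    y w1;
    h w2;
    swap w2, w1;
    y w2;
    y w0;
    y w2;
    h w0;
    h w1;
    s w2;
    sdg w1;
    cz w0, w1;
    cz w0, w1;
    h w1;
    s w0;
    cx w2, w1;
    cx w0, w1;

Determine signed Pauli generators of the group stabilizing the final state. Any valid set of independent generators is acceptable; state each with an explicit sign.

One valid set of independent stabilizer generators is -YIZ, -IXZ, +ZZX (any independent generating set of the same group is equally correct).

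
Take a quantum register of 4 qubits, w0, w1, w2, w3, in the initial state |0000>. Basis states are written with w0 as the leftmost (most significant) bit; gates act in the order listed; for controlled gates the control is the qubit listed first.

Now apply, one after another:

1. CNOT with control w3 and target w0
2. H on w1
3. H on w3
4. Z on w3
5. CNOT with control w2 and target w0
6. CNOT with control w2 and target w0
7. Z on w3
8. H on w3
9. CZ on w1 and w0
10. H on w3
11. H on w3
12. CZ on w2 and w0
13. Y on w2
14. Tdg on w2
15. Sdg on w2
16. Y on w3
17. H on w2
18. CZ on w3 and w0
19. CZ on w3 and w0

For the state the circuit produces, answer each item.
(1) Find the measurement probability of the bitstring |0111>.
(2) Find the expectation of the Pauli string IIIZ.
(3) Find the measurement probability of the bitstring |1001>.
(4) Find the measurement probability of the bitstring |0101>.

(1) A full measurement returns |0111> with probability 1/4. Key observation: gates 3-8 undo each other exactly, leaving only the rest of the circuit to track.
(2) In the final state, IIIZ has expectation -1.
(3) The probability of measuring |1001> is 0.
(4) Outcome |0101> occurs with probability 1/4.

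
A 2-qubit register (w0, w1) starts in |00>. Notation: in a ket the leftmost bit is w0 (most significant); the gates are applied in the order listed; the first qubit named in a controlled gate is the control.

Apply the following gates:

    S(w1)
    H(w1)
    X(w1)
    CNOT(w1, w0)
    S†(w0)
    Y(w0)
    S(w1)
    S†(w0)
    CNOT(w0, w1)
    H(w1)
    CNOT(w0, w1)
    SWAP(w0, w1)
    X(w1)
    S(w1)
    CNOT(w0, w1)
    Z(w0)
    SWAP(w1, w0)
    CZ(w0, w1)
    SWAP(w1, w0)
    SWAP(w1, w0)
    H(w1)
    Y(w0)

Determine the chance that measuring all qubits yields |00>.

Outcome |00> occurs with probability 1/2.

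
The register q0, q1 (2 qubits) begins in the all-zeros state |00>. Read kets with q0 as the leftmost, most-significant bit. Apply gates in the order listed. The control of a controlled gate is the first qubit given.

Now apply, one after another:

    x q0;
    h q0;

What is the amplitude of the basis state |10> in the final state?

The amplitude on |10> is -sqrt(2)/2.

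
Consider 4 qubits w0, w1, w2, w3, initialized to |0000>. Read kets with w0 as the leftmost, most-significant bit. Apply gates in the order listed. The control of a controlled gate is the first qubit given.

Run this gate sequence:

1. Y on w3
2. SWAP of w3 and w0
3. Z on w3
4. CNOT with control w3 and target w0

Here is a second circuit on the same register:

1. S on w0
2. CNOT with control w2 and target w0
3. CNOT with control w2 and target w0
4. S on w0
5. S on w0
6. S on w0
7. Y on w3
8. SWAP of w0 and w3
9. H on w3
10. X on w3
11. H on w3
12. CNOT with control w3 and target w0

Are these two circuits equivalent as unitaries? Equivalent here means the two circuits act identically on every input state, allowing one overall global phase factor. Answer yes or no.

Yes: on every input state the two circuits agree up to one overall phase factor.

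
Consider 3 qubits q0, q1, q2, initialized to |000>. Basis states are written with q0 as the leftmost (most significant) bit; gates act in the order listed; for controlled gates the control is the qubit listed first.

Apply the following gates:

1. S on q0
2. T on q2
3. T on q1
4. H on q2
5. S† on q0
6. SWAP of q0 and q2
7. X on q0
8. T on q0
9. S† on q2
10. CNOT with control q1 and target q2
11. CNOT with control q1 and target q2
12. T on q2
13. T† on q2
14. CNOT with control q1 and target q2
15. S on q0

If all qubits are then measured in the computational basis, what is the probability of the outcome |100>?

The probability of measuring |100> is 1/2. Key observation: gates 11-14 undo each other exactly, leaving only the rest of the circuit to track.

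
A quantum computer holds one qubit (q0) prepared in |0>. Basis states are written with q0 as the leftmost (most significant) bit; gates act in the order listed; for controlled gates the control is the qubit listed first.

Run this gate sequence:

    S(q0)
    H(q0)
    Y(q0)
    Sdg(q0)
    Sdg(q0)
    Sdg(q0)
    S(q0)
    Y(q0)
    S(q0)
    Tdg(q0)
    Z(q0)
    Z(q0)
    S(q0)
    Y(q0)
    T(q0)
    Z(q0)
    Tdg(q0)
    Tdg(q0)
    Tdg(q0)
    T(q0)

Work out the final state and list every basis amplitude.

After the circuit, the state carries amplitude sqrt(2)*exp(I*pi/4)/2 on |0>, sqrt(2)*exp(I*pi/4)/2 on |1>.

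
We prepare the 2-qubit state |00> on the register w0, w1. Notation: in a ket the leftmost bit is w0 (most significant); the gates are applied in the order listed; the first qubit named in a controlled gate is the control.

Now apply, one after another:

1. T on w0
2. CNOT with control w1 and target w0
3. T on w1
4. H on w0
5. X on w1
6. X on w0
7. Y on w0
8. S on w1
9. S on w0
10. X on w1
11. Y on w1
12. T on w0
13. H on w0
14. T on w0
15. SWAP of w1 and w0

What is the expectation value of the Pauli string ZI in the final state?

The expectation value of ZI is -1.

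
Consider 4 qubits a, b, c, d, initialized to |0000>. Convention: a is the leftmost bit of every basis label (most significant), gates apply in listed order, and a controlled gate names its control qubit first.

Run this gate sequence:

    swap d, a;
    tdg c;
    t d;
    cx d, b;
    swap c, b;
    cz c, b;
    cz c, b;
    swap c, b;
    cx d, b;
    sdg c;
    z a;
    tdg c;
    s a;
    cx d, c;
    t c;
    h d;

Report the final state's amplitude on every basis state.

The resulting statevector has amplitude sqrt(2)/2 on |0000>, sqrt(2)/2 on |0001>, and 0 on every other basis state. Key observation: steps 4-9 multiply out to the identity, so the circuit reduces to the remaining gates.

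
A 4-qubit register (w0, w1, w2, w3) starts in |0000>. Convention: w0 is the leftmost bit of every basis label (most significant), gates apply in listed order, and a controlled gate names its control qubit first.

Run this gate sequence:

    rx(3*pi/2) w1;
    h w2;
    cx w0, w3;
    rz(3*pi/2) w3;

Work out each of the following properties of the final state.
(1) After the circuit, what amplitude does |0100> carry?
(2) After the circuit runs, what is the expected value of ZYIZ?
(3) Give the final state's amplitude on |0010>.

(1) The amplitude on |0100> is exp(3*I*pi/4)/2.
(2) The observable ZYIZ averages to 1.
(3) The amplitude on |0010> is exp(I*pi/4)/2.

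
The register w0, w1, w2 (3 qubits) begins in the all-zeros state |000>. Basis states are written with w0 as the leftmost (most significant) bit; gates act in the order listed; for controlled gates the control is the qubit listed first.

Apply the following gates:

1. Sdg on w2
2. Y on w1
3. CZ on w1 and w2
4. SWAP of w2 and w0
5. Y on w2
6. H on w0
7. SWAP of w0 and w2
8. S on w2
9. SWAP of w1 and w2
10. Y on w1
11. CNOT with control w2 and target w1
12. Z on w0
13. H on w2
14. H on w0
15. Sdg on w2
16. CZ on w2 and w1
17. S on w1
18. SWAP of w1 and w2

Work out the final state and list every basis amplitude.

After the circuit, the state carries amplitude sqrt(2)*I/4 on |000>, sqrt(2)*I/4 on |001>, -sqrt(2)/4 on |010>, sqrt(2)/4 on |011>, -sqrt(2)*I/4 on |100>, -sqrt(2)*I/4 on |101>, sqrt(2)/4 on |110>, -sqrt(2)/4 on |111>.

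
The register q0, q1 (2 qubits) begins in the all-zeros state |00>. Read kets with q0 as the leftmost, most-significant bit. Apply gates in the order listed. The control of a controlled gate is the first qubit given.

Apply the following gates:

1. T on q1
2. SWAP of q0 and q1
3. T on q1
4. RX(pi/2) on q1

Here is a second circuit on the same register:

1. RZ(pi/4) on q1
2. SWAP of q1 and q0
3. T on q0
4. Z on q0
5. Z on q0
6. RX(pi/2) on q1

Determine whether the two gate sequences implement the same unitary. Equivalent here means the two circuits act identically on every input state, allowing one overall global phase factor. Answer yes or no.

No, they are not equivalent — no single phase factor reconciles the two unitaries.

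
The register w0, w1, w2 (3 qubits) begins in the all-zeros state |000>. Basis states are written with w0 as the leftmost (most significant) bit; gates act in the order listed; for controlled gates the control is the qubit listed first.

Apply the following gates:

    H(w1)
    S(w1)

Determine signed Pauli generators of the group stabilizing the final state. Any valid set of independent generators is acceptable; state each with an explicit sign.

One valid set of independent stabilizer generators is +IYI, +ZII, +IIZ (any independent generating set of the same group is equally correct).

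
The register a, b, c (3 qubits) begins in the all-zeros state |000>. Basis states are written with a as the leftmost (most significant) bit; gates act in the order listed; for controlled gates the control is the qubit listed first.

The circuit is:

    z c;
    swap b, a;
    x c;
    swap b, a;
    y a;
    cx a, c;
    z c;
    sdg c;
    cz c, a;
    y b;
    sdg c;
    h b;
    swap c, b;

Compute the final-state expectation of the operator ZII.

The observable ZII averages to -1.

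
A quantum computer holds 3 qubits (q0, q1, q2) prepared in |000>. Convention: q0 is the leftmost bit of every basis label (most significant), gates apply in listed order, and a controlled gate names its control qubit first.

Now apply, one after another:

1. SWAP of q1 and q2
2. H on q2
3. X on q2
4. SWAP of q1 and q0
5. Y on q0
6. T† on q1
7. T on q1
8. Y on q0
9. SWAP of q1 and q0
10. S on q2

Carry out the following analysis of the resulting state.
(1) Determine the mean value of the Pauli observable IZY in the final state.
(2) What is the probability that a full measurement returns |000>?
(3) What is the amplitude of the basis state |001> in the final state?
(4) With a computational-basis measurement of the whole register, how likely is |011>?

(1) In the final state, IZY has expectation 1. Key observation: gates 4-9 undo each other exactly, leaving only the rest of the circuit to track.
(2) The probability of measuring |000> is 1/2.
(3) The final state's coefficient on |001> equals sqrt(2)*I/2.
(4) Outcome |011> occurs with probability 0.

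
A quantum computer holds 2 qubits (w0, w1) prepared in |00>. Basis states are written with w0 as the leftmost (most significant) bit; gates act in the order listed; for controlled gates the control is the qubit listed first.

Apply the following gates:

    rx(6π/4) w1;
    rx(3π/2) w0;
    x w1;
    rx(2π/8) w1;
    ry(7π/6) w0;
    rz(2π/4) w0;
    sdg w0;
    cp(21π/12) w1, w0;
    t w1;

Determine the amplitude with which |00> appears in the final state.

|00> carries amplitude -sqrt(6*sqrt(2) + 12)*exp(I*pi/4)/16 - sqrt(6*sqrt(2) + 12)*exp(3*I*pi/4)/16 - sqrt(2*sqrt(2) + 4)*exp(3*I*pi/4)/16 - sqrt(4 - 2*sqrt(2))*exp(I*pi/4)/16 + sqrt(4 - 2*sqrt(2))*exp(3*I*pi/4)/16 + sqrt(12 - 6*sqrt(2))*exp(3*I*pi/4)/16 + sqrt(12 - 6*sqrt(2))*exp(I*pi/4)/16 + sqrt(2*sqrt(2) + 4)*exp(I*pi/4)/16 in the final state.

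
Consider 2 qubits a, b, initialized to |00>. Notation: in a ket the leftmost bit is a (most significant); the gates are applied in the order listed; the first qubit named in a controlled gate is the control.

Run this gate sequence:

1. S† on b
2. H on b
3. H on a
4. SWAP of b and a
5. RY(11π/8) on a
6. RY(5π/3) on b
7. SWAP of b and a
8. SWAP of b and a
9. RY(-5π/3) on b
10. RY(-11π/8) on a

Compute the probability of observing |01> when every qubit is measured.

A full measurement returns |01> with probability 1/4.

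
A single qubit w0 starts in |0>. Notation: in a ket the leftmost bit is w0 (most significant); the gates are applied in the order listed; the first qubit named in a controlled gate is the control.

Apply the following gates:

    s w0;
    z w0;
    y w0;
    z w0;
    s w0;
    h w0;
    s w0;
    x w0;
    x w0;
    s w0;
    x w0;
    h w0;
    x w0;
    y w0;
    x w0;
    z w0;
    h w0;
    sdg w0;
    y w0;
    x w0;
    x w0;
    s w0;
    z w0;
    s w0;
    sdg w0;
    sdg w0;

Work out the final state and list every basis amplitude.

After the circuit, the state carries amplitude sqrt(2)*I/2 on |0>, sqrt(2)/2 on |1>.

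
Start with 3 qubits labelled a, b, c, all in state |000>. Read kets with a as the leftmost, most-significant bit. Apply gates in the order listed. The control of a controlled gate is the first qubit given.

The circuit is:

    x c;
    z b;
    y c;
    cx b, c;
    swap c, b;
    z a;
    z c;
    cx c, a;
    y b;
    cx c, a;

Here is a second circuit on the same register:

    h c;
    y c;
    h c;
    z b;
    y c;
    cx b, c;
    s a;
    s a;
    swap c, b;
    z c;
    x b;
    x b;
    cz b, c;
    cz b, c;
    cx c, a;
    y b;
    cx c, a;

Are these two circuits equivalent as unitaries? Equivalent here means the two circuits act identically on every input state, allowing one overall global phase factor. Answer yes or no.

No: there is an input state on which the two circuits produce genuinely different outputs (not merely differing by a phase).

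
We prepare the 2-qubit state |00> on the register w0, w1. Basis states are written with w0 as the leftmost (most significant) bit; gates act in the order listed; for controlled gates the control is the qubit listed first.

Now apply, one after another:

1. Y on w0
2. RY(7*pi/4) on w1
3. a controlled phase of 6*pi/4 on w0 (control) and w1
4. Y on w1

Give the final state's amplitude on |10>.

|10> carries amplitude -I*sqrt(2 - sqrt(2))/2 in the final state.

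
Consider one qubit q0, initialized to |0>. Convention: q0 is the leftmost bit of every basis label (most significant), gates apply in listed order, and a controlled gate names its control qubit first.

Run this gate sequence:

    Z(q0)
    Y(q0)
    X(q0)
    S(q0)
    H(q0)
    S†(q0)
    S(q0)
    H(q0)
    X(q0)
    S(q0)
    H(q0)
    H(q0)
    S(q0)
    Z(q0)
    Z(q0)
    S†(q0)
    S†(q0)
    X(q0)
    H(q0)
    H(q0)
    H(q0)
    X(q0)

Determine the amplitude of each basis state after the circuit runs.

The resulting statevector has amplitude sqrt(2)*I/2 on |0>, sqrt(2)*I/2 on |1>.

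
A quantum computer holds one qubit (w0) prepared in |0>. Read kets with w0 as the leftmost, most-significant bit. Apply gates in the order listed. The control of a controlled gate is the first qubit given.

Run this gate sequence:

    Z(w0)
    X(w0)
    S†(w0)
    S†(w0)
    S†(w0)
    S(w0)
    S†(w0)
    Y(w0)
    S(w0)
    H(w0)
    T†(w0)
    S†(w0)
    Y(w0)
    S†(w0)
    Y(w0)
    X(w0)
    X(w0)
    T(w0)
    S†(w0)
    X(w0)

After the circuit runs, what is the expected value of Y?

The expectation value of Y is 1. Key observation: steps 16-17 multiply out to the identity, so the circuit reduces to the remaining gates.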